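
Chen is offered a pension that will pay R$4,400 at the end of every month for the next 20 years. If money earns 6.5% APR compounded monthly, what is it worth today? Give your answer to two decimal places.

R$590,150.02

Periodic rate i = 0.065/12 = 0.00541667; n = 20 × 12 = 240 periods.
PV = 4400 × [1 − (1+0.00541667)^(−240)] / 0.00541667 = 4400 × 134.125004 = 590,150.0189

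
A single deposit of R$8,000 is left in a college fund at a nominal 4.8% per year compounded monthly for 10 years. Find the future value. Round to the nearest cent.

R$12,916.22

Periodic rate i = 0.048/12 = 0.004; n = 10 × 12 = 120 periods.
FV = PV·(1+i)^n = 8,000 × 1.614528 = 12,916.2227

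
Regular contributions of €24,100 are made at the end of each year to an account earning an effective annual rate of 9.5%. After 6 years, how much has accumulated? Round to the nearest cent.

€183,614.46

Accumulation factor s(6|0.095) = 7.618857; FV = 24100 × 7.618857 = 183,614.4553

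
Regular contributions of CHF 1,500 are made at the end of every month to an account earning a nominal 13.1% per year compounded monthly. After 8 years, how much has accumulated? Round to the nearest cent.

CHF 252,246.11

With 12 periods per year: i = 0.0109167, n = 96.
FV = PMT · [(1+i)^n − 1] / i = 1500 · 168.164074 = 252,246.1109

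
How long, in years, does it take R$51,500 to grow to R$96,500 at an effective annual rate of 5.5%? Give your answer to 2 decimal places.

(1+i)^n = 96500/51500 = 1.87379, so n = ln 1.87379 / ln 1.055 = 11.7287 years

11.73 years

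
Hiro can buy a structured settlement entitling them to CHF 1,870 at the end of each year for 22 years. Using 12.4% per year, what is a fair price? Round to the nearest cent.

CHF 13,928.36

Annuity factor a(22|0.124) = 7.448319; PV = 1870 × 7.448319 = 13,928.3571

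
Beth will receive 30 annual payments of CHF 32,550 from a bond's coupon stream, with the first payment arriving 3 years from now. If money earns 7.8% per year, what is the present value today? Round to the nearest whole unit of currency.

PV at t=2 (ordinary 30-year annuity): 32550 × a(30|0.078) = 32550 × 11.473590 = 373,465.3686
Discount back 2 years: 373,465.3686 × (1+0.078)^(−2) = 373,465.3686 × 0.860523 = 321,375.5362

CHF 321,376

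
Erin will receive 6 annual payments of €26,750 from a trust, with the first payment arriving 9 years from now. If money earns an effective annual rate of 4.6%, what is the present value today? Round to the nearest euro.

PV at t=8 (ordinary 6-year annuity): 26750 × a(6|0.046) = 26750 × 5.141272 = 137,529.0209
Discount back 8 years: 137,529.0209 × (1+0.046)^(−8) = 137,529.0209 × 0.697825 = 95,971.1889

€95,971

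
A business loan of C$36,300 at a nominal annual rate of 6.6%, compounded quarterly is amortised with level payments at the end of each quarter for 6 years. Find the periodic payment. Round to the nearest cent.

C$1,843.97

Periodic rate i = 0.066/4 = 0.0165; n = 6 × 4 = 24 periods.
PMT = 36300 / ( [1 − (1+0.0165)^(−24)] / 0.0165 ) = 36300 / 19.685755 = 1,843.9729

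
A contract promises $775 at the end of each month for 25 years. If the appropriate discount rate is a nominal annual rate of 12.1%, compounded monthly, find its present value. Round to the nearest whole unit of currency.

$73,070

Periodic rate i = 0.121/12 = 0.0100833; n = 25 × 12 = 300 periods.
Annuity factor a(300|0.0100833) = 94.284393; PV = 775 × 94.284393 = 73,070.4045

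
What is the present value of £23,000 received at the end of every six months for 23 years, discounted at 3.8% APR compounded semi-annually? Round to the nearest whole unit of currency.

£701,240

With 2 periods per year: i = 0.019, n = 46.
PV = 23000 × [1 − (1+0.019)^(−46)] / 0.019 = 23000 × 30.488708 = 701,240.2771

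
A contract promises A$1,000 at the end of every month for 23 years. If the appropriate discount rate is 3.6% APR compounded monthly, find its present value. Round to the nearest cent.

A$187,511.94

With 12 periods per year: i = 0.003, n = 276.
Annuity factor a(276|0.003) = 187.511944; PV = 1000 × 187.511944 = 187,511.9440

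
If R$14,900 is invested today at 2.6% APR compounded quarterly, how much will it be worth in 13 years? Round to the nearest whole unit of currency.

Periodic rate i = 0.026/4 = 0.0065; n = 13 × 4 = 52 periods.
14,900 × (1+0.0065)^52 = 14,900 × 1.400608 = 20,869.0552

R$20,869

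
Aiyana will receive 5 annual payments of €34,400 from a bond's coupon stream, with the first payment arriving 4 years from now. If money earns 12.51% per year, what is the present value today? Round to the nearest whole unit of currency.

PV at t=3 (ordinary 5-year annuity): 34400 × a(5|0.1251) = 34400 × 3.559693 = 122,453.4441
Discount back 3 years: 122,453.4441 × (1+0.1251)^(−3) = 122,453.4441 × 0.702145 = 85,980.0375

€85,980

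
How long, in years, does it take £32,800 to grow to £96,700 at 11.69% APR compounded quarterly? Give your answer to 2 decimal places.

9.38 years

Periodic rate i = 0.1169/4 = 0.029225.
n = ln(96700/32800) / ln(1+0.029225) = ln(2.94817) / 0.028806 = 37.5332 quarters
= 37.5332/4 years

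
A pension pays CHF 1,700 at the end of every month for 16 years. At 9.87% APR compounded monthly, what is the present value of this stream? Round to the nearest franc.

Periodic rate i = 0.0987/12 = 0.008225; n = 16 × 12 = 192 periods.
PV = 1700 × [1 − (1+0.008225)^(−192)] / 0.008225 = 1700 × 96.355535 = 163,804.4094

CHF 163,804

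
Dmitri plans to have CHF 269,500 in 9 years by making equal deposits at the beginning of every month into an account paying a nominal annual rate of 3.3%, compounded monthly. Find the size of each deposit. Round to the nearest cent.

Periodic rate i = 0.033/12 = 0.00275; n = 9 × 12 = 108 periods.
FV-annuity factor × (1+i) = 125.896838; PMT = 269500 / 125.896838 = 2,140.6415

CHF 2,140.64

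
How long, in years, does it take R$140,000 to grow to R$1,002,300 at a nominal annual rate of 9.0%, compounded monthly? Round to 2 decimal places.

Periodic rate i = 0.09/12 = 0.0075.
(1+i)^n = 1.0023e+06/140000 = 7.15929, so n = ln 7.15929 / ln 1.0075 = 263.4377 months
= 263.4377/12 years

21.95 years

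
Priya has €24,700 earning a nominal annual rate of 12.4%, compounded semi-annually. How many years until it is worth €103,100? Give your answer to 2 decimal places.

11.88 years

Periodic rate i = 0.124/2 = 0.062.
(1+i)^n = 103100/24700 = 4.17409, so n = ln 4.17409 / ln 1.062 = 23.7540 half-years
= 23.7540/2 years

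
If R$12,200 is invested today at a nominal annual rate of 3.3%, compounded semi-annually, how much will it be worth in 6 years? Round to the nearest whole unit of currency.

R$14,847

Periodic rate i = 0.033/2 = 0.0165; n = 6 × 2 = 12 periods.
12,200 × (1+0.0165)^12 = 12,200 × 1.216994 = 14,847.3322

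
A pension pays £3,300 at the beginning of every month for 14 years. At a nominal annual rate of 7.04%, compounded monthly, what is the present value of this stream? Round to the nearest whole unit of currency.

With 12 periods per year: i = 0.00586667, n = 168.
Annuity factor a(168|0.00586667) × (1+i) = 107.280553; PV = 3300 × 107.280553 = 354,025.8251
Payments are at the start of each period, so multiply by (1+i).

£354,026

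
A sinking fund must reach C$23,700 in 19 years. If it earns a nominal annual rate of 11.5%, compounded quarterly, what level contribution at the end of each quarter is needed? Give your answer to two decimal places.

C$89.41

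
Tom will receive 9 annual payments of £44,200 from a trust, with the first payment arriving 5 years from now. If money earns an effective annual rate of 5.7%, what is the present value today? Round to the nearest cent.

£244,022.13

PV at t=4 (ordinary 9-year annuity): 44200 × a(9|0.057) = 44200 × 6.891391 = 304,599.4889
PV₀ = 304,599.4889 / (1+0.057)^4 = 304,599.4889 / 1.248245 = 244,022.1341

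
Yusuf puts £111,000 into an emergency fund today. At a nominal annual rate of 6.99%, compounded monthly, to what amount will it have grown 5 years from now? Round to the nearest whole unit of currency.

i = 0.0699/12 = 0.005825 per month; n = 5·12 = 60.
FV = PV·(1+i)^n = 111,000 × 1.416921 = 157,278.2010

£157,278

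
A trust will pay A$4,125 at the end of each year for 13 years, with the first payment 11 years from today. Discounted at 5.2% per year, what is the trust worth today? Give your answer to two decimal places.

PV at t=10 (ordinary 13-year annuity): 4125 × a(13|0.052) = 4125 × 9.281480 = 38,286.1067
Discount back 10 years: 38,286.1067 × (1+0.052)^(−10) = 38,286.1067 × 0.602341 = 23,061.3011

A$23,061.30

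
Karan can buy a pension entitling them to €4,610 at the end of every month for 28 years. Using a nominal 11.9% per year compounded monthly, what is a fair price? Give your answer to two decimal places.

i = 0.119/12 = 0.00991667 per month; n = 28·12 = 336.
Annuity factor a(336|0.00991667) = 97.178549; PV = 4610 × 97.178549 = 447,993.1131

€447,993.11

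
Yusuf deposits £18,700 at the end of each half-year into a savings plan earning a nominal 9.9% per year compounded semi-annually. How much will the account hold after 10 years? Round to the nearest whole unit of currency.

With 2 periods per year: i = 0.0495, n = 20.
FV = PMT · [(1+i)^n − 1] / i = 18700 · 32.891761 = 615,075.9391

£615,076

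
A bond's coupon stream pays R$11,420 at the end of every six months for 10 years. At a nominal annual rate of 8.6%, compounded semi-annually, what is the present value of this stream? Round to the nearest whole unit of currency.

R$151,159

Periodic rate i = 0.086/2 = 0.043; n = 10 × 2 = 20 periods.
Annuity factor a(20|0.043) = 13.236329; PV = 11420 × 13.236329 = 151,158.8829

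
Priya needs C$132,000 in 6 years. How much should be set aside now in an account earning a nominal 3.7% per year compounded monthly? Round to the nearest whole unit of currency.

C$105,757

i = 0.037/12 = 0.00308333 per month; n = 6·12 = 72.
PV = 132,000 / (1 + 0.00308333)^72 = 132,000 / 1.248145 = 105,756.9430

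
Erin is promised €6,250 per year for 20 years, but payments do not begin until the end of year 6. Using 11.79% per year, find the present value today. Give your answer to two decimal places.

€27,095.39

Value one period before first payment (t=5): 6250 × [1 − (1+0.1179)^(−20)] / 0.1179 = 6250 × 7.568856 = 47,305.3505
Discount back 5 years: 47,305.3505 × (1+0.1179)^(−5) = 47,305.3505 × 0.572777 = 27,095.3948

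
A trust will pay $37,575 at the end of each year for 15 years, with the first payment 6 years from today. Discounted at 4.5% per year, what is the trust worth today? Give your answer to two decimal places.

$323,819.84

PV at t=5 (ordinary 15-year annuity): 37575 × a(15|0.045) = 37575 × 10.739546 = 403,538.4307
Discount back 5 years: 403,538.4307 × (1+0.045)^(−5) = 403,538.4307 × 0.802451 = 323,819.8360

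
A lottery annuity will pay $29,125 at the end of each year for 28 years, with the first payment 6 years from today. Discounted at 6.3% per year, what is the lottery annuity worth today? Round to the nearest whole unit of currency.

PV at t=5 (ordinary 28-year annuity): 29125 × a(28|0.063) = 29125 × 13.004032 = 378,742.4441
Discount back 5 years: 378,742.4441 × (1+0.063)^(−5) = 378,742.4441 × 0.736773 = 279,047.1909

$279,047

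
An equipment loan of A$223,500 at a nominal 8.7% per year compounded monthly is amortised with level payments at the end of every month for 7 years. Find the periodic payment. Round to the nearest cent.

With 12 periods per year: i = 0.00725, n = 84.
Annuity-PV factor = 62.746104; PMT = 223500 / 62.746104 = 3,561.9742

A$3,561.97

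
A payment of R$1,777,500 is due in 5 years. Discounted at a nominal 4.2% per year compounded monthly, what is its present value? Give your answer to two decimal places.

R$1,441,341.86

Periodic rate i = 0.042/12 = 0.0035; n = 5 × 12 = 60 periods.
PV = FV·(1+i)^(−n) = 1,777,500 × 0.810881 = 1,441,341.8608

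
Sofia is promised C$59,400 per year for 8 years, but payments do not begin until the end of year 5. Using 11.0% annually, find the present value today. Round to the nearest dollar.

C$201,361

PV at t=4 (ordinary 8-year annuity): 59400 × a(8|0.11) = 59400 × 5.146123 = 305,679.6920
PV₀ = 305,679.6920 / (1+0.11)^4 = 305,679.6920 / 1.518070 = 201,360.6813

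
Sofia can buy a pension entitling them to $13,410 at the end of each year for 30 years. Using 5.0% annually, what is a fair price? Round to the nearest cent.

$206,144.57

PV = 13410 × [1 − (1+0.05)^(−30)] / 0.05 = 13410 × 15.372451 = 206,144.5683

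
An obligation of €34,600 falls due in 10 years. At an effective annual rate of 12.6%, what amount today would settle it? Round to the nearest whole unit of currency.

€10,561

PV = 34,600 / (1 + 0.126)^10 = 34,600 / 3.276302 = 10,560.6875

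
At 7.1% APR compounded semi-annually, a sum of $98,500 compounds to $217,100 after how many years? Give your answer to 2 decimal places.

11.33 years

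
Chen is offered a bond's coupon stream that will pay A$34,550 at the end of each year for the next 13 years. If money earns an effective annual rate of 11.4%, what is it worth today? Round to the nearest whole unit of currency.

PV = 34550 × [1 − (1+0.114)^(−13)] / 0.114 = 34550 × 6.616233 = 228,590.8526

A$228,591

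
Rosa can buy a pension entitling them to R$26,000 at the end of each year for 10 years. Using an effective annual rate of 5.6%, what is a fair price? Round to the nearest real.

R$195,042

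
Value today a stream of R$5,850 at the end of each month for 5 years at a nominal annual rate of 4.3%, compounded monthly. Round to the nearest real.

R$315,326

Periodic rate i = 0.043/12 = 0.00358333; n = 5 × 12 = 60 periods.
PV = 5850 × [1 − (1+0.00358333)^(−60)] / 0.00358333 = 5850 × 53.901922 = 315,326.2439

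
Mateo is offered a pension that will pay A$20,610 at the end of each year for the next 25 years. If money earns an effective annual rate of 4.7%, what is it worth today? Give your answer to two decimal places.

PV = 20610 × [1 − (1+0.047)^(−25)] / 0.047 = 20610 × 14.527663 = 299,415.1345

A$299,415.13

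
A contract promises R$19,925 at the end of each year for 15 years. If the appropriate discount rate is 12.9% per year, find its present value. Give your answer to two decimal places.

PV = 19925 × [1 − (1+0.129)^(−15)] / 0.129 = 19925 × 6.495905 = 129,430.9004

R$129,430.90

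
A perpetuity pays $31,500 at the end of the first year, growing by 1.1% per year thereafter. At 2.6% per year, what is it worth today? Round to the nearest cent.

PV = D₁/(r − g) = 31500/(0.026 − 0.011) = 2,100,000.0000

$2,100,000.00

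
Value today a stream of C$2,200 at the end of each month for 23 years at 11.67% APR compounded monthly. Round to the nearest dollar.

With 12 periods per year: i = 0.009725, n = 276.
Annuity factor a(276|0.009725) = 95.714773; PV = 2200 × 95.714773 = 210,572.4996

C$210,572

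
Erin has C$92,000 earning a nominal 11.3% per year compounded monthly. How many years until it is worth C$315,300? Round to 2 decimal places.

10.95 years

Periodic rate i = 0.113/12 = 0.00941667.
n = ln(315300/92000) / ln(1+0.00941667) = ln(3.42717) / 0.009373 = 131.4187 months
= 131.4187/12 years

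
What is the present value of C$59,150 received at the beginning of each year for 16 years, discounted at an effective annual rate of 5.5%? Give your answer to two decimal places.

C$652,872.91

PV = 59150 × [1 − (1+0.055)^(−16)] / 0.055 × (1+i) = 59150 × 11.037581 = 652,872.9128
Payments are at the start of each period, so multiply by (1+i).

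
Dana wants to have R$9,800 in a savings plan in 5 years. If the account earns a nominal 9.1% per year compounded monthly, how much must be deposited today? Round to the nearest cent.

R$6,228.27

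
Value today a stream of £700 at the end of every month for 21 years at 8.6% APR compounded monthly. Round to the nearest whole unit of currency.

£81,522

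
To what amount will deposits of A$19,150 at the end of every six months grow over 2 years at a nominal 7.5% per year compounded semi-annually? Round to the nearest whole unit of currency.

A$81,017

i = 0.075/2 = 0.0375 per half-year; n = 2·2 = 4.
FV = PMT · [(1+i)^n − 1] / i = 19150 · 4.230678 = 81,017.4786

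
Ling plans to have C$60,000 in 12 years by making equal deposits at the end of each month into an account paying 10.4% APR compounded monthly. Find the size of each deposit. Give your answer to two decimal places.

With 12 periods per year: i = 0.00866667, n = 144.
FV-annuity factor = 284.387261; PMT = 60000 / 284.387261 = 210.9799

C$210.98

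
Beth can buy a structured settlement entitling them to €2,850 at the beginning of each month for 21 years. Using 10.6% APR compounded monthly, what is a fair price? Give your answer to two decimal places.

€290,006.50

i = 0.106/12 = 0.00883333 per month; n = 21·12 = 252.
Annuity factor a(252|0.00883333) × (1+i) = 101.756666; PV = 2850 × 101.756666 = 290,006.4992
Payments are at the start of each period, so multiply by (1+i).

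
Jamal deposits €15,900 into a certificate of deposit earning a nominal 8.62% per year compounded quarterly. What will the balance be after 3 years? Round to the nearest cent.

With 4 periods per year: i = 0.02155, n = 12.
15,900 × (1+0.02155)^12 = 15,900 × 1.291563 = 20,535.8490

€20,535.85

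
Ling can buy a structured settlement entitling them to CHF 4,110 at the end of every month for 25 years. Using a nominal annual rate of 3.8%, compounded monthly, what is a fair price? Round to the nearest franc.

Periodic rate i = 0.038/12 = 0.00316667; n = 25 × 12 = 300 periods.
Annuity factor a(300|0.00316667) = 193.477277; PV = 4110 × 193.477277 = 795,191.6072

CHF 795,192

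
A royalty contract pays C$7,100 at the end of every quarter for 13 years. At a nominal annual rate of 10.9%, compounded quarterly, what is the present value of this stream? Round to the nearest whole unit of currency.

C$196,173

i = 0.109/4 = 0.02725 per quarter; n = 13·4 = 52.
PV = PMT · [1 − (1+i)^(−n)] / i = 7100 · 27.630037 = 196,173.2644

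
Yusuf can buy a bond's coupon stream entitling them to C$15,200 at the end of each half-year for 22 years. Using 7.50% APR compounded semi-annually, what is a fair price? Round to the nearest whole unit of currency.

Periodic rate i = 0.075/2 = 0.0375; n = 22 × 2 = 44 periods.
PV = PMT · [1 − (1+i)^(−n)] / i = 15200 · 21.388391 = 325,103.5382

C$325,104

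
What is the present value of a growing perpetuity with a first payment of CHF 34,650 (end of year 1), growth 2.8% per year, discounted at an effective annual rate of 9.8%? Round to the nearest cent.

CHF 495,000.00

PV = PMT / (i − g) = 34650 / (0.098 − 0.028) = 34650 / 0.070000 = 495,000.0000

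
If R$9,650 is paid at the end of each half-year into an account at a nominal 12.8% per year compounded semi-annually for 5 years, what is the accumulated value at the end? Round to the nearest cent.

i = 0.128/2 = 0.064 per half-year; n = 5·2 = 10.
Accumulation factor s(10|0.064) = 13.431032; FV = 9650 × 13.431032 = 129,609.4591

R$129,609.46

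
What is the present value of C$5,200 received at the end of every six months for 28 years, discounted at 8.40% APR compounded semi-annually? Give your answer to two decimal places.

With 2 periods per year: i = 0.042, n = 56.
Annuity factor a(56|0.042) = 21.431816; PV = 5200 × 21.431816 = 111,445.4442

C$111,445.44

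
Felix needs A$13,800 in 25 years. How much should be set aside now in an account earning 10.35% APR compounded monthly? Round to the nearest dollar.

With 12 periods per year: i = 0.008625, n = 300.
PV = 13,800 / (1 + 0.008625)^300 = 13,800 / 13.149782 = 1,049.4471

A$1,049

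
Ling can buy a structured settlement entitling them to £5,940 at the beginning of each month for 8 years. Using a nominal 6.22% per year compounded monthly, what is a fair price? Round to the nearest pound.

With 12 periods per year: i = 0.00518333, n = 96.
PV = 5940 × [1 − (1+0.00518333)^(−96)] / 0.00518333 × (1+i) = 5940 × 75.869695 = 450,665.9908
Payments are at the start of each period, so multiply by (1+i).

£450,666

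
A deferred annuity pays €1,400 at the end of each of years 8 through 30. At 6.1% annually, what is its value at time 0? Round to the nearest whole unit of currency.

PV at t=7 (ordinary 23-year annuity): 1400 × a(23|0.061) = 1400 × 12.193761 = 17,071.2658
Discount back 7 years: 17,071.2658 × (1+0.061)^(−7) = 17,071.2658 × 0.660682 = 11,278.6738

€11,279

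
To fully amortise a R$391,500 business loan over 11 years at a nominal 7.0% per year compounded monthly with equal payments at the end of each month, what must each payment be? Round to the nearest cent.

i = 0.07/12 = 0.00583333 per month; n = 11·12 = 132.
PMT = 391500 / ( [1 − (1+0.00583333)^(−132)] / 0.00583333 ) = 391500 / 91.877134 = 4,261.1255

R$4,261.13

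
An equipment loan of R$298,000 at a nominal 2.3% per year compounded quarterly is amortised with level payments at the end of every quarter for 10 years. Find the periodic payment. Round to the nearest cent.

Periodic rate i = 0.023/4 = 0.00575; n = 10 × 4 = 40 periods.
Annuity-PV factor = 35.642234; PMT = 298000 / 35.642234 = 8,360.8676

R$8,360.87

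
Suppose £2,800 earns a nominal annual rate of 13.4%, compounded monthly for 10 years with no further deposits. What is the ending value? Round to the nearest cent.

i = 0.134/12 = 0.0111667 per month; n = 10·12 = 120.
FV = PV·(1+i)^n = 2,800 × 3.790787 = 10,614.2027

£10,614.20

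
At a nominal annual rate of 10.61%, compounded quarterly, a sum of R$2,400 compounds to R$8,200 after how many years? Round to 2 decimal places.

11.73 years

Periodic rate i = 0.1061/4 = 0.026525.
n = ln(8200/2400) / ln(1+0.026525) = ln(3.41667) / 0.026179 = 46.9327 quarters
= 46.9327/4 years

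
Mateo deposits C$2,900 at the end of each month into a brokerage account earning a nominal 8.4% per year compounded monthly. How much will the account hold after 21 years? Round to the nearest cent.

C$1,988,563.60

Periodic rate i = 0.084/12 = 0.007; n = 21 × 12 = 252 periods.
Accumulation factor s(252|0.007) = 685.711588; FV = 2900 × 685.711588 = 1,988,563.6049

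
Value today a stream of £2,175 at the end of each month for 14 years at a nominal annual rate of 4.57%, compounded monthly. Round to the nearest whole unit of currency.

With 12 periods per year: i = 0.00380833, n = 168.
Annuity factor a(168|0.00380833) = 123.928444; PV = 2175 × 123.928444 = 269,544.3648

£269,544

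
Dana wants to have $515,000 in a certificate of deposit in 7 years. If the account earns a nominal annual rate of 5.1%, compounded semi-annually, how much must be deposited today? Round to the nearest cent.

$361,999.46

i = 0.051/2 = 0.0255 per half-year; n = 7·2 = 14.
PV = 515,000 / (1 + 0.0255)^14 = 515,000 / 1.422654 = 361,999.4604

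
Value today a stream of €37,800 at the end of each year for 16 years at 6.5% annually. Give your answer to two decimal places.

€369,221.49

Annuity factor a(16|0.065) = 9.767764; PV = 37800 × 9.767764 = 369,221.4861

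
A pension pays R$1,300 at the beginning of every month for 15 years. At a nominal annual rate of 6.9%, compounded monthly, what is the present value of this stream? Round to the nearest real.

R$146,373

i = 0.069/12 = 0.00575 per month; n = 15·12 = 180.
Annuity factor a(180|0.00575) × (1+i) = 112.594862; PV = 1300 × 112.594862 = 146,373.3204
(Beginning-of-period payments → annuity-due factor ×(1+i).)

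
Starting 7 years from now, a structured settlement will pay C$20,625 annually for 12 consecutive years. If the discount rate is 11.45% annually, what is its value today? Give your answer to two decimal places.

PV at t=6 (ordinary 12-year annuity): 20625 × a(12|0.1145) = 20625 × 6.355505 = 131,082.2936
Discount back 6 years: 131,082.2936 × (1+0.1145)^(−6) = 131,082.2936 × 0.521819 = 68,401.1802

C$68,401.18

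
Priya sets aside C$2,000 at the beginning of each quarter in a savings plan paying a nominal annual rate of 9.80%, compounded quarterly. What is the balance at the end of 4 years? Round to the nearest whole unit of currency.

i = 0.098/4 = 0.0245 per quarter; n = 4·4 = 16.
FV = PMT · [(1+i)^n − 1] / i × (1+i) = 2000 · 19.777514 = 39,555.0274
(annuity-due: payments at period start, so ×(1+i).)

C$39,555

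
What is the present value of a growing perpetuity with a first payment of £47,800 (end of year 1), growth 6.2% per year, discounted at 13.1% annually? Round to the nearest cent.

£692,753.62

PV = PMT / (i − g) = 47800 / (0.131 − 0.062) = 47800 / 0.069000 = 692,753.6232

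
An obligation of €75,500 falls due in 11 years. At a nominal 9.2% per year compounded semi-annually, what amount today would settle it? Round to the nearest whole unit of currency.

€28,070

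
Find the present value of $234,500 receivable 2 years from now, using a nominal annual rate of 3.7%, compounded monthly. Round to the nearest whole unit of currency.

$217,798

Periodic rate i = 0.037/12 = 0.00308333; n = 2 × 12 = 24 periods.
Discount factor = (1+0.00308333)^(−24) = 0.928777; PV = 234,500 × 0.928777 = 217,798.3070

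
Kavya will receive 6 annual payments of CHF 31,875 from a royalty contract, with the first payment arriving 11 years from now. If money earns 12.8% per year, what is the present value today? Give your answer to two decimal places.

PV at t=10 (ordinary 6-year annuity): 31875 × a(6|0.128) = 31875 × 4.019914 = 128,134.7602
Discount back 10 years: 128,134.7602 × (1+0.128)^(−10) = 128,134.7602 × 0.299853 = 38,421.6458

CHF 38,421.65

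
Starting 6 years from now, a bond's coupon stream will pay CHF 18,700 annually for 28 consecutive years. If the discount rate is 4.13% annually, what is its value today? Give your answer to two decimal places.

Value one period before first payment (t=5): 18700 × [1 − (1+0.0413)^(−28)] / 0.0413 = 18700 × 16.416109 = 306,981.2418
PV₀ = 306,981.2418 / (1+0.0413)^5 = 306,981.2418 / 1.224276 = 250,745.1241

CHF 250,745.12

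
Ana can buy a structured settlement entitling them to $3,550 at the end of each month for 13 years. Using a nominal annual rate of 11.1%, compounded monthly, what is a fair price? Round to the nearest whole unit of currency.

$292,524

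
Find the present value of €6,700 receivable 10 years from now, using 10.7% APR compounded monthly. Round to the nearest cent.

€2,309.08

Periodic rate i = 0.107/12 = 0.00891667; n = 10 × 12 = 120 periods.
PV = FV·(1+i)^(−n) = 6,700 × 0.344639 = 2,309.0814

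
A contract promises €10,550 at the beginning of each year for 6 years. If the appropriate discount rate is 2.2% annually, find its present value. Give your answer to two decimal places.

€59,989.65

Annuity factor a(6|0.022) × (1+i) = 5.686223; PV = 10550 × 5.686223 = 59,989.6538
(annuity-due: payments at period start, so ×(1+i).)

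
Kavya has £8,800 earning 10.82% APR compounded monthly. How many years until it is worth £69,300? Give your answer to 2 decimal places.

Periodic rate i = 0.1082/12 = 0.00901667.
(1+i)^n = 69300/8800 = 7.87500, so n = ln 7.87500 / ln 1.00902 = 229.9057 months
= 229.9057/12 years

19.16 years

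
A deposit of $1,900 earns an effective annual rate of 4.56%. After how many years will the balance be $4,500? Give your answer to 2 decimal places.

(1+i)^n = 4500/1900 = 2.36842, so n = ln 2.36842 / ln 1.0456 = 19.3363 years

19.34 years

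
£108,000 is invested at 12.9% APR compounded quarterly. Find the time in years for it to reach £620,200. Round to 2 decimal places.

13.77 years

Periodic rate i = 0.129/4 = 0.03225.
n = ln(620200/108000) / ln(1+0.03225) = ln(5.74259) / 0.031741 = 55.0681 quarters
= 55.0681/4 years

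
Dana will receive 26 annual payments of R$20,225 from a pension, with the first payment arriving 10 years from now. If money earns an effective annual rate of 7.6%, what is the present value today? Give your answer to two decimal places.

R$117,151.40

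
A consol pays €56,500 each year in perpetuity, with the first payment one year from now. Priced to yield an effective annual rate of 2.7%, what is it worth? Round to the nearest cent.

€2,092,592.59

PV = C/r = 56500/0.027 = 2,092,592.5926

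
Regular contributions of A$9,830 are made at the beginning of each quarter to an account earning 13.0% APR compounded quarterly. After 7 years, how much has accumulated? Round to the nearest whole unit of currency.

With 4 periods per year: i = 0.0325, n = 28.
Accumulation factor s(28|0.0325) × (1+i) = 46.021596; FV = 9830 × 46.021596 = 452,392.2910
(Beginning-of-period payments → annuity-due factor ×(1+i).)

A$452,392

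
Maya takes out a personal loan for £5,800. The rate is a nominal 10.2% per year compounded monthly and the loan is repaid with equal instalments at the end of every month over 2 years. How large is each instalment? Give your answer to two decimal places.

£268.18

With 12 periods per year: i = 0.0085, n = 24.
Annuity-PV factor = 21.627565; PMT = 5800 / 21.627565 = 268.1763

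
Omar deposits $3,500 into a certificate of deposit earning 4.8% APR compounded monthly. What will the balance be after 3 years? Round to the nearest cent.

With 12 periods per year: i = 0.004, n = 36.
FV = PV·(1+i)^n = 3,500 × 1.154552 = 4,040.9335

$4,040.93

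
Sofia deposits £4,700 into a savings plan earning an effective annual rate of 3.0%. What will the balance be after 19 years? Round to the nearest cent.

£8,241.48

FV = 4,700 × (1 + 0.03)^19 = 8,241.4784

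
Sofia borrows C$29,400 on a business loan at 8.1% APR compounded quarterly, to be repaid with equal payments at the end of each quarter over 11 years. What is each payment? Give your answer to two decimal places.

C$1,015.81

i = 0.081/4 = 0.02025 per quarter; n = 11·4 = 44.
Annuity-PV factor = 28.942550; PMT = 29400 / 28.942550 = 1,015.8055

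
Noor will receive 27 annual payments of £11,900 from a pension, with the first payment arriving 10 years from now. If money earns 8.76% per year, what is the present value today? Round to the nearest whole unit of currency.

PV at t=9 (ordinary 27-year annuity): 11900 × a(27|0.0876) = 11900 × 10.232953 = 121,772.1443
PV₀ = 121,772.1443 / (1+0.0876)^9 = 121,772.1443 / 2.129231 = 57,190.6672

£57,191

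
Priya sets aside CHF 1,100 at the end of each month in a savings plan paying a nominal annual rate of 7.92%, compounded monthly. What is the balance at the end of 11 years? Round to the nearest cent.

i = 0.0792/12 = 0.0066 per month; n = 11·12 = 132.
Accumulation factor s(132|0.0066) = 209.537305; FV = 1100 × 209.537305 = 230,491.0358

CHF 230,491.04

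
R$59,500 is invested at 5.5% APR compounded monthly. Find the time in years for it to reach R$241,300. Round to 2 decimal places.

Periodic rate i = 0.055/12 = 0.00458333.
(1+i)^n = 241300/59500 = 4.05546, so n = ln 4.05546 / ln 1.00458 = 306.1682 months
= 306.1682/12 years

25.51 years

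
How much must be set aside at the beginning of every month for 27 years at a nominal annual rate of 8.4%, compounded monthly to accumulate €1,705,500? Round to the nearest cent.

With 12 periods per year: i = 0.007, n = 324.
PMT = 1.7055e+06 / ( [(1+0.007)^324 − 1] / 0.007 × (1+i) ) = 1.7055e+06 / 1234.874966 = 1,381.1115

€1,381.11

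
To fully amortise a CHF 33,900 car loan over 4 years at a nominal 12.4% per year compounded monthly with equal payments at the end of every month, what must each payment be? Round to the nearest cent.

CHF 899.39

i = 0.124/12 = 0.0103333 per month; n = 4·12 = 48.
PMT = 33900 / ( [1 − (1+0.0103333)^(−48)] / 0.0103333 ) = 33900 / 37.692241 = 899.3894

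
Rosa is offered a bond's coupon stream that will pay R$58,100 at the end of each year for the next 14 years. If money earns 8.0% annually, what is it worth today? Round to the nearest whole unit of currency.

PV = PMT · [1 − (1+i)^(−n)] / i = 58100 · 8.244237 = 478,990.1687

R$478,990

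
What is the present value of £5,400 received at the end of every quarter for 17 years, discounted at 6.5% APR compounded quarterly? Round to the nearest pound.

Periodic rate i = 0.065/4 = 0.01625; n = 17 × 4 = 68 periods.
PV = 5400 × [1 − (1+0.01625)^(−68)] / 0.01625 = 5400 × 40.974412 = 221,261.8227

£221,262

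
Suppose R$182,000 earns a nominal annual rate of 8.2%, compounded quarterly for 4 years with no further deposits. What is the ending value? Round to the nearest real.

With 4 periods per year: i = 0.0205, n = 16.
FV = PV·(1+i)^n = 182,000 × 1.383592 = 251,813.8035

R$251,814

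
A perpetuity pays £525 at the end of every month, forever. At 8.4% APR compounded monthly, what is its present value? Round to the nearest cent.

£75,000.00

Periodic rate i = 0.084/12 = 0.007.
PV = PMT / i = 525 / 0.007 = 75,000.0000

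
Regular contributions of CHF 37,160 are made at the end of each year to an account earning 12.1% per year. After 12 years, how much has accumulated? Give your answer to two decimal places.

Accumulation factor s(12|0.121) = 24.280365; FV = 37160 × 24.280365 = 902,258.3710

CHF 902,258.37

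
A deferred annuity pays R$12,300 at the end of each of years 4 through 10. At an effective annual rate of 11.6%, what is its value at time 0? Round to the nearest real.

R$40,904

Value one period before first payment (t=3): 12300 × [1 − (1+0.116)^(−7)] / 0.116 = 12300 × 4.622231 = 56,853.4369
PV₀ = 56,853.4369 / (1+0.116)^3 = 56,853.4369 / 1.389929 = 40,903.8456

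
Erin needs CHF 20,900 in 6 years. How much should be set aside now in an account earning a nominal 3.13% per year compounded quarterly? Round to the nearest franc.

CHF 17,334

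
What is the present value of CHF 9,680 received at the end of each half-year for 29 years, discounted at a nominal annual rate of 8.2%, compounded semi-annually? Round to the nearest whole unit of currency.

Periodic rate i = 0.082/2 = 0.041; n = 29 × 2 = 58 periods.
PV = PMT · [1 − (1+i)^(−n)] / i = 9680 · 22.018467 = 213,138.7608

CHF 213,139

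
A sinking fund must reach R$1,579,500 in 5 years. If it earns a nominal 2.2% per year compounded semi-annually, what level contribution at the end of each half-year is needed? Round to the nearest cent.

R$150,288.26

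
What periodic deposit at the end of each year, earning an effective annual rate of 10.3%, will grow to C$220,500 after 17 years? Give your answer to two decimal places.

PMT = 220500 / ( [(1+0.103)^17 − 1] / 0.103 ) = 220500 / 41.689294 = 5,289.1277

C$5,289.13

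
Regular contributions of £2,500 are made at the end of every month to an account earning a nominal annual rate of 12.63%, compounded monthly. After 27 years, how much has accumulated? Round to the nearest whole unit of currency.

i = 0.1263/12 = 0.010525 per month; n = 27·12 = 324.
Accumulation factor s(324|0.010525) = 2730.037668; FV = 2500 × 2730.037668 = 6,825,094.1689

£6,825,094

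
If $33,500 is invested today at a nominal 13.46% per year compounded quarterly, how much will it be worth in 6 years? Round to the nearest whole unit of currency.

$74,133

i = 0.1346/4 = 0.03365 per quarter; n = 6·4 = 24.
33,500 × (1+0.03365)^24 = 33,500 × 2.212912 = 74,132.5642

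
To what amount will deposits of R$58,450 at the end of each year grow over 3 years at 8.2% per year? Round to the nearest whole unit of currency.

R$190,122

FV = 58450 × [(1+0.082)^3 − 1] / 0.082 = 58450 × 3.252724 = 190,121.7178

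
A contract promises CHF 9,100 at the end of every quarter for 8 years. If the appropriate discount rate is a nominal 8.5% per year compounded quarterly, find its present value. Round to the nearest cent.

CHF 209,732.88

i = 0.085/4 = 0.02125 per quarter; n = 8·4 = 32.
PV = PMT · [1 − (1+i)^(−n)] / i = 9100 · 23.047570 = 209,732.8835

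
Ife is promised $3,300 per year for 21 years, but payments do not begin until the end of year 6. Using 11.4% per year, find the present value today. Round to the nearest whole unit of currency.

Value one period before first payment (t=5): 3300 × [1 − (1+0.114)^(−21)] / 0.114 = 3300 × 7.863051 = 25,948.0672
Discount back 5 years: 25,948.0672 × (1+0.114)^(−5) = 25,948.0672 × 0.582873 = 15,124.4315

$15,124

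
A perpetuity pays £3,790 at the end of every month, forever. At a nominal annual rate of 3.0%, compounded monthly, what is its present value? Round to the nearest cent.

Periodic rate i = 0.03/12 = 0.0025.
PV = PMT / i = 3790 / 0.0025 = 1,516,000.0000

£1,516,000.00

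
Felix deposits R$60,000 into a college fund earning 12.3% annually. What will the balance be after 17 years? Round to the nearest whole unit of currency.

R$431,129

FV = 60,000 × (1 + 0.123)^17 = 431,128.8710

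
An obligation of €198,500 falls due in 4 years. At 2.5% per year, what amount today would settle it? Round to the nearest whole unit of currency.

Discount factor = (1+0.025)^(−4) = 0.905951; PV = 198,500 × 0.905951 = 179,831.2030

€179,831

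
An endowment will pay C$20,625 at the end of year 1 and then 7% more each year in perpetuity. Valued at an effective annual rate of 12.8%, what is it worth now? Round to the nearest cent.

C$355,603.45

PV = D₁/(r − g) = 20625/(0.128 − 0.07) = 355,603.4483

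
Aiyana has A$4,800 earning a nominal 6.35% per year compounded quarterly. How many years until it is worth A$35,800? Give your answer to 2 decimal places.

31.89 years

Periodic rate i = 0.0635/4 = 0.015875.
n = ln(35800/4800) / ln(1+0.015875) = ln(7.45833) / 0.015750 = 127.5741 quarters
= 127.5741/4 years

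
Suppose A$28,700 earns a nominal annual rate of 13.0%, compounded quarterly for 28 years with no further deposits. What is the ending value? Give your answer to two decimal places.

A$1,031,736.16

i = 0.13/4 = 0.0325 per quarter; n = 28·4 = 112.
FV = 28,700 × (1 + 0.0325)^112 = 1,031,736.1640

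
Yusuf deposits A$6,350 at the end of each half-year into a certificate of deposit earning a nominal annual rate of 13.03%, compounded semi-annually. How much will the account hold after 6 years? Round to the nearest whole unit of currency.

A$110,401

i = 0.1303/2 = 0.06515 per half-year; n = 6·2 = 12.
FV = 6350 × [(1+0.06515)^12 − 1] / 0.06515 = 6350 × 17.385994 = 110,401.0613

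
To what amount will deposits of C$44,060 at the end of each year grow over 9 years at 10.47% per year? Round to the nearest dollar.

C$610,270

Accumulation factor s(9|0.1047) = 13.850876; FV = 44060 × 13.850876 = 610,269.6082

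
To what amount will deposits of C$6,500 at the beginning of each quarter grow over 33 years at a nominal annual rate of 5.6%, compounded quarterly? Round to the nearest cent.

C$2,479,291.18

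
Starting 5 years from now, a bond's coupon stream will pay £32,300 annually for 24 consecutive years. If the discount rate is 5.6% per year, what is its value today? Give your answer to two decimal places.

PV at t=4 (ordinary 24-year annuity): 32300 × a(24|0.056) = 32300 × 13.027912 = 420,801.5686
PV₀ = 420,801.5686 / (1+0.056)^4 = 420,801.5686 / 1.243528 = 338,393.2389

£338,393.24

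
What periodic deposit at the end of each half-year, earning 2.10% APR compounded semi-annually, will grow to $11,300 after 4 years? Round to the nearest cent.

$1,361.40

i = 0.021/2 = 0.0105 per half-year; n = 4·2 = 8.
FV-annuity factor = 8.300256; PMT = 11300 / 8.300256 = 1,361.4038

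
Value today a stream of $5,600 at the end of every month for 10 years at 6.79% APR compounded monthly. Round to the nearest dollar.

$486,833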